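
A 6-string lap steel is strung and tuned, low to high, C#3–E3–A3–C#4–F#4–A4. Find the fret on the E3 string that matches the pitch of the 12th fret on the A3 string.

Fret 12 on A3 is MIDI 57 + 12 = 69 (A4). On the E3 string (open MIDI 52), that pitch is 69 − 52 = fret 17.

17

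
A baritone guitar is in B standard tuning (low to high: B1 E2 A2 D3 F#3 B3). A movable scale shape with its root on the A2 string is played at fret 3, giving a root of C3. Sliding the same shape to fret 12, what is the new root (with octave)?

A3

Moving from fret 3 to fret 12 shifts the root by 9 semitones.
C3 up 9 semitones is A3.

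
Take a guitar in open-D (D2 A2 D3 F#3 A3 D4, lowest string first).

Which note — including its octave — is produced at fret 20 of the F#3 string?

D5

The open F#3 string plus 20 semitones: F#–G–G#–A–…–C–C#–D.
The walk passes from B into C 2 times, so the octave number goes from 3 to 5.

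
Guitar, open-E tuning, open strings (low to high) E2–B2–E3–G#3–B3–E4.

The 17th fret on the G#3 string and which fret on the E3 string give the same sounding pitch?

21

Fret 17 on G#3 is MIDI 56 + 17 = 73 (C#5). On the E3 string (open MIDI 52), that pitch is 73 − 52 = fret 21.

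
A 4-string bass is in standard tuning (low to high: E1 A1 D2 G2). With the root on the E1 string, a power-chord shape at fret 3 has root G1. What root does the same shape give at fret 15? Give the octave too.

G2

Moving from fret 3 to fret 15 shifts the root by 12 semitones.
G1 up 12 semitones is G2.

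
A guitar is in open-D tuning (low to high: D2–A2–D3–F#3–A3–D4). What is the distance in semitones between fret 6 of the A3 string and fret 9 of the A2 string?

A3 at fret 6 → D#4 (MIDI 63); A2 at fret 9 → F#3 (MIDI 54).
63 − 54 = 9, so the two pitches are 9 semitones apart, with D#4 the higher.

9 semitones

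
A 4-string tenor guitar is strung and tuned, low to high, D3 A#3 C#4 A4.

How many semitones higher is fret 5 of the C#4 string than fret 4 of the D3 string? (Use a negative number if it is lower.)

C#4 at fret 5 → F#4 (MIDI 66); D3 at fret 4 → F#3 (MIDI 54).
66 − 54 = 12, so the two pitches are 12 semitones apart.

12 semitones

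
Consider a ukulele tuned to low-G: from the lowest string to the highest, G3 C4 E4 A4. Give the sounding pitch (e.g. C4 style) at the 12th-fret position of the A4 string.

A5

Each fret is one semitone, so A4 + 12 = A5.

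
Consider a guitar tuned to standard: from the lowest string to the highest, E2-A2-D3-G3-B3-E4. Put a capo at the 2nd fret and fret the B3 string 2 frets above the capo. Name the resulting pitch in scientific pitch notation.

D#4

The capo raises the open B3 by 2 semitones to C#4; fretting 2 more gives B3 + 2 + 2 = B3 + 4 semitones = D#4.
(Also written Eb.)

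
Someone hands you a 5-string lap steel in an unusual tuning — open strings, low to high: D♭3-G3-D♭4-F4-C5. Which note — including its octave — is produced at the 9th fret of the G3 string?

E4

Each fret is one semitone, so G3 + 9 = E4.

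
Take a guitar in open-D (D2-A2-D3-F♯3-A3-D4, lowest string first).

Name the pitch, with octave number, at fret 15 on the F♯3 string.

A4

F♯3 is MIDI 54. Adding 15 gives 69, which is A4.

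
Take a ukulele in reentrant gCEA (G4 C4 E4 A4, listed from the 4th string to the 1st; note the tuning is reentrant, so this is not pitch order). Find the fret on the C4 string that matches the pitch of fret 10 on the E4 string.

14

Fret 10 on E4 is MIDI 64 + 10 = 74 (D5). On the C4 string (open MIDI 60), that pitch is 74 − 60 = fret 14.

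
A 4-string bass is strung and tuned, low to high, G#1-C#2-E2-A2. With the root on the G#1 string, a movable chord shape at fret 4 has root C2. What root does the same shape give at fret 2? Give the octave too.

A#1

Moving from fret 4 to fret 2 shifts the root by -2 semitones.
C2 down 2 semitones is A#1.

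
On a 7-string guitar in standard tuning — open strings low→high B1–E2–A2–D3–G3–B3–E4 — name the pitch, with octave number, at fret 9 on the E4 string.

E4 is MIDI 64. Adding 9 gives 73, which is C♯5.
(Equivalently spelled D♭5.)

C♯5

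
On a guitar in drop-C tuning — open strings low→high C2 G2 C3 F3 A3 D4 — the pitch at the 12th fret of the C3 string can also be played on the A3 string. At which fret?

C3 at fret 12 is C3 + 12 semitones = C4.
The open A3 string is 9 semitones above the open C3, so the same pitch on the A3 string lies at fret 12 − 9 = 3.

3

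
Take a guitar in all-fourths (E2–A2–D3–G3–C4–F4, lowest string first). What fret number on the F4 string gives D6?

D6 is 21 semitones above the open F4 (F–F#–G–G#–…–C–C#–D), so it sits at fret 21.

21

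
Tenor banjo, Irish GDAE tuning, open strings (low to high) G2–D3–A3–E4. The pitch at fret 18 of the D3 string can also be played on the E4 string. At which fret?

D3 at fret 18 is D3 + 18 semitones = G♯4.
The open E4 string is 14 semitones above the open D3, so the same pitch on the E4 string lies at fret 18 − 14 = 4.

4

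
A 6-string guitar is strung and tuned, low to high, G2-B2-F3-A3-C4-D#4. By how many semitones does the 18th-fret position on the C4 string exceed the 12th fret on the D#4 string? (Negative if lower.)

C4 at fret 18 → F#5 (MIDI 78); D#4 at fret 12 → D#5 (MIDI 75).
78 − 75 = 3, so the two pitches are 3 semitones apart.

3 semitones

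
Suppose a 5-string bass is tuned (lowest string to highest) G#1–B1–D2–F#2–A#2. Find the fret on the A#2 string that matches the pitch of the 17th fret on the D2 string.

Fret 17 on D2 is MIDI 38 + 17 = 55 (G3). On the A#2 string (open MIDI 46), that pitch is 55 − 46 = fret 9.

9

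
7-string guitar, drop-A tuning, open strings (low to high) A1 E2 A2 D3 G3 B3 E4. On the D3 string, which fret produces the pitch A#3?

8

A#3 is 8 semitones above the open D3 (D–D#–E–F–F#–G–G#–A–A#), so it sits at fret 8.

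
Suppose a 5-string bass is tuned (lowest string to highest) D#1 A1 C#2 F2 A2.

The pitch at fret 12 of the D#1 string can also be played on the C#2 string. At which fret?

2

D#1 at fret 12 is D#1 + 12 semitones = D#2.
The open C#2 string is 10 semitones above the open D#1, so the same pitch on the C#2 string lies at fret 12 − 10 = 2.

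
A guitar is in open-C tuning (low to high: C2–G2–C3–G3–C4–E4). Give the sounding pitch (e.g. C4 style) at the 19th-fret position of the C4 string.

The open C4 string plus 19 semitones: C–C#–D–D#–…–F–F#–G.
The walk passes from B into C once, so the octave number goes from 4 to 5.

G5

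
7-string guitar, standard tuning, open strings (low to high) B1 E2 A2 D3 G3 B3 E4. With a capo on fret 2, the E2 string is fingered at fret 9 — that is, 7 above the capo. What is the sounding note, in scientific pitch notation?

The capo raises the open E2 by 2 semitones to F#2; fretting 7 more gives E2 + 2 + 7 = E2 + 9 semitones = C#3.
(Also written Db.)

C#3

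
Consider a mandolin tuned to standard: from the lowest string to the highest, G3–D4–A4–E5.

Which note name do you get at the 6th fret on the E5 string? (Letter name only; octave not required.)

Each fret is one semitone, so E5 + 6 = A♯.
(Equivalently spelled B♭.)

A♯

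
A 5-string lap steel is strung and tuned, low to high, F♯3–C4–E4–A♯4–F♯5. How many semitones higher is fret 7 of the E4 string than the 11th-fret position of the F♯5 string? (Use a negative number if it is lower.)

-18 semitones

E4 at fret 7 → B4 (MIDI 71); F♯5 at fret 11 → F6 (MIDI 89).
71 − 89 = -18, so the two pitches are 18 semitones apart.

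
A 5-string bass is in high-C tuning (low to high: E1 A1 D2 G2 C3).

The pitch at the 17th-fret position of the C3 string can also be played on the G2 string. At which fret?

22

C3 at fret 17 is C3 + 17 semitones = F4.
The open G2 string is 5 semitones below the open C3, so the same pitch on the G2 string lies at fret 17 + 5 = 22.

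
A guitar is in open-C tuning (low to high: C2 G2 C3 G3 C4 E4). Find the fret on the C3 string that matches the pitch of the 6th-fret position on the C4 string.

C4 at fret 6 is C4 + 6 semitones = F♯4.
The open C3 string is 12 semitones below the open C4, so the same pitch on the C3 string lies at fret 6 + 12 = 18.

18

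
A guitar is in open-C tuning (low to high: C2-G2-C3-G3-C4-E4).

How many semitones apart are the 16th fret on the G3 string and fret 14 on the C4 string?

3 semitones

G3 at fret 16 → B4 (MIDI 71); C4 at fret 14 → D5 (MIDI 74).
71 − 74 = -3, so the two pitches are 3 semitones apart, with D5 the higher.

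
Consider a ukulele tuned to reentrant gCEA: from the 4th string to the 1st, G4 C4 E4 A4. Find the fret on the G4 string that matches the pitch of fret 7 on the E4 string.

4

Fret 7 on E4 is MIDI 64 + 7 = 71 (B4). On the G4 string (open MIDI 67), that pitch is 71 − 67 = fret 4.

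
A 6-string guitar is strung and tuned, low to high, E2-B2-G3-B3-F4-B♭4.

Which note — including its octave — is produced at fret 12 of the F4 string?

F4 is MIDI 65. Adding 12 gives 77, which is F5.

F5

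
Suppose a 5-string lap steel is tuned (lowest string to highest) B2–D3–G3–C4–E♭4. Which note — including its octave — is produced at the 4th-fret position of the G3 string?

B3

G3 is MIDI 55. Adding 4 gives 59, which is B3.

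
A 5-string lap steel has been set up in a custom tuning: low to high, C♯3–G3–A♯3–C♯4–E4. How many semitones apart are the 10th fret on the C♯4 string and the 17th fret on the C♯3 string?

C♯4 at fret 10 → B4 (MIDI 71); C♯3 at fret 17 → F♯4 (MIDI 66).
71 − 66 = 5, so the two pitches are 5 semitones apart, with B4 the higher.

5 semitones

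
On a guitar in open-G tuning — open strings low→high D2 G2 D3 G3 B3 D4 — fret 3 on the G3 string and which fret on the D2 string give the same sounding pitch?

Fret 3 on G3 is MIDI 55 + 3 = 58 (A#3). On the D2 string (open MIDI 38), that pitch is 58 − 38 = fret 20.

20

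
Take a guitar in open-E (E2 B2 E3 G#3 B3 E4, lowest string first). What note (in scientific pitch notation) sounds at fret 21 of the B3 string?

G#5

B3 is MIDI 59. Adding 21 gives 80, which is G#5.
(Equivalently spelled Ab5.)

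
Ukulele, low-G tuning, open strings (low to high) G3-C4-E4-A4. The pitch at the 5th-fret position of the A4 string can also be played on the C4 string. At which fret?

14

Fret 5 on A4 is MIDI 69 + 5 = 74 (D5). On the C4 string (open MIDI 60), that pitch is 74 − 60 = fret 14.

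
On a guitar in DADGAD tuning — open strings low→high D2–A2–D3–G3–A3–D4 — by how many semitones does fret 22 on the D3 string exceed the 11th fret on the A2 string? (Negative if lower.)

16 semitones

D3 at fret 22 → C5 (MIDI 72); A2 at fret 11 → G♯3 (MIDI 56).
72 − 56 = 16, so the two pitches are 16 semitones apart.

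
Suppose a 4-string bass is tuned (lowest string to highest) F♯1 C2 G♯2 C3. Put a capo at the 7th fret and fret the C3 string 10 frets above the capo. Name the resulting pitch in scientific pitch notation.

The capo raises the open C3 by 7 semitones to G3; fretting 10 more gives C3 + 7 + 10 = C3 + 17 semitones = F4.

F4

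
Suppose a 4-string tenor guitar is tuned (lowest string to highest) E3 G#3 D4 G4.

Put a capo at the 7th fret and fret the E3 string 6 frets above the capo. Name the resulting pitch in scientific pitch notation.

The capo raises the open E3 by 7 semitones to B3; fretting 6 more gives E3 + 7 + 6 = E3 + 13 semitones = F4.

F4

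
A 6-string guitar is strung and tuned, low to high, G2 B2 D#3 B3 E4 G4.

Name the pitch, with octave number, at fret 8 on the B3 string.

Each fret is one semitone, so B3 + 8 = G4.

G4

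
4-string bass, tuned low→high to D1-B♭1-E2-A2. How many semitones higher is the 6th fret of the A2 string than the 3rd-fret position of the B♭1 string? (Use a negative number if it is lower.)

14 semitones

A2 at fret 6 → E♭3 (MIDI 51); B♭1 at fret 3 → D♭2 (MIDI 37).
51 − 37 = 14, so the two pitches are 14 semitones apart.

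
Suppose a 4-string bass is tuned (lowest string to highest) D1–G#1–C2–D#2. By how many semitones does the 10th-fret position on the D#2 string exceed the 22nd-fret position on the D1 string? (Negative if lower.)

D#2 at fret 10 → C#3 (MIDI 49); D1 at fret 22 → C3 (MIDI 48).
49 − 48 = 1, so the two pitches are 1 semitone apart.

1 semitone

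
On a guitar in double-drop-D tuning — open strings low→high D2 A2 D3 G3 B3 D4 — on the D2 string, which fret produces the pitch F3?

15

F3 is 15 semitones above the open D2 (D–D#–E–F–…–D#–E–F), so it sits at fret 15.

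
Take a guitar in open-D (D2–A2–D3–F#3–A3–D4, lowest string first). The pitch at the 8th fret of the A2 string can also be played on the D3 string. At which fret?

A2 at fret 8 is A2 + 8 semitones = F3.
The open D3 string is 5 semitones above the open A2, so the same pitch on the D3 string lies at fret 8 − 5 = 3.

3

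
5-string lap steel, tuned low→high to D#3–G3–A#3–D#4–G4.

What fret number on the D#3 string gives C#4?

10

C#4 is 10 semitones above the open D#3 (D#–E–F–F#–…–B–C–C#), so it sits at fret 10.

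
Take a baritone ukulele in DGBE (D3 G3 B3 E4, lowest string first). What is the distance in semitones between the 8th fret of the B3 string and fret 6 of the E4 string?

B3 at fret 8 → G4 (MIDI 67); E4 at fret 6 → A#4 (MIDI 70).
67 − 70 = -3, so the two pitches are 3 semitones apart, with A#4 the higher.

3 semitones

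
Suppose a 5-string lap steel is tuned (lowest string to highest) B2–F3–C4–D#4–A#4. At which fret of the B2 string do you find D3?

D3 is 3 semitones above the open B2 (B–C–C#–D), so it sits at fret 3.

3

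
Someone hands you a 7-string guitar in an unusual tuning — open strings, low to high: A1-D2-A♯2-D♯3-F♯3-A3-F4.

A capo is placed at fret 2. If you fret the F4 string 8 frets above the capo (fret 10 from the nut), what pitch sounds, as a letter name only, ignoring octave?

The capo raises the open F4 by 2 semitones to G4; fretting 8 more gives F4 + 2 + 8 = F4 + 10 semitones, landing on D♯.
(Also written E♭.)

D♯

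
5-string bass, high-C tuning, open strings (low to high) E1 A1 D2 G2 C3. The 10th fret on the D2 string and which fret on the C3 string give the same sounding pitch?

D2 at fret 10 is D2 + 10 semitones = C3.
The open C3 string is 10 semitones above the open D2, so the same pitch on the C3 string lies at fret 10 − 10 = 0.

0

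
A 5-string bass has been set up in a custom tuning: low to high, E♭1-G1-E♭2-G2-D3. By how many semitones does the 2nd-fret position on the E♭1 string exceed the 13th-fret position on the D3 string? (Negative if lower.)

-34 semitones

E♭1 at fret 2 → F1 (MIDI 29); D3 at fret 13 → E♭4 (MIDI 63).
29 − 63 = -34, so the two pitches are 34 semitones apart.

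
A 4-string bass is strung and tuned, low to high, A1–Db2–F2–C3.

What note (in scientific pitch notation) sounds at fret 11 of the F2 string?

E3

Each fret is one semitone, so F2 + 11 = E3.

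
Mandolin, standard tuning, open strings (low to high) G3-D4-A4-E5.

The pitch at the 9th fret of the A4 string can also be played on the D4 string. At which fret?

A4 at fret 9 is A4 + 9 semitones = F#5.
The open D4 string is 7 semitones below the open A4, so the same pitch on the D4 string lies at fret 9 + 7 = 16.

16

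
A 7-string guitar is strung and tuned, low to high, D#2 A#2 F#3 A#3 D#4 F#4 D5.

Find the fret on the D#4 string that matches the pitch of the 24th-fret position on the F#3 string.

15

Fret 24 on F#3 is MIDI 54 + 24 = 78 (F#5). On the D#4 string (open MIDI 63), that pitch is 78 − 63 = fret 15.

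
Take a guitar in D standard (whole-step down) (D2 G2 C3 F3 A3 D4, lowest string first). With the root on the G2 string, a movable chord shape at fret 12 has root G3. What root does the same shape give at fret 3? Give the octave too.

Moving from fret 12 to fret 3 shifts the root by -9 semitones.
G3 down 9 semitones is A#2.

A#2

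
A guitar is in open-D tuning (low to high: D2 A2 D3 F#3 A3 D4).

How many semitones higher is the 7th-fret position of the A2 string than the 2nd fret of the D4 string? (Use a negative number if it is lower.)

A2 at fret 7 → E3 (MIDI 52); D4 at fret 2 → E4 (MIDI 64).
52 − 64 = -12, so the two pitches are 12 semitones apart.

-12 semitones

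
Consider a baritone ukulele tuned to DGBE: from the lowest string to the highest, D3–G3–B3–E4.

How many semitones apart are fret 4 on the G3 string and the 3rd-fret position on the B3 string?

G3 at fret 4 → B3 (MIDI 59); B3 at fret 3 → D4 (MIDI 62).
59 − 62 = -3, so the two pitches are 3 semitones apart, with D4 the higher.

3 semitones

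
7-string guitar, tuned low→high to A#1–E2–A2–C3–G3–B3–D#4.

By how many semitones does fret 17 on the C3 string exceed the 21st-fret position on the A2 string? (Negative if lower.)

-1 semitone

C3 at fret 17 → F4 (MIDI 65); A2 at fret 21 → F#4 (MIDI 66).
65 − 66 = -1, so the two pitches are 1 semitone apart.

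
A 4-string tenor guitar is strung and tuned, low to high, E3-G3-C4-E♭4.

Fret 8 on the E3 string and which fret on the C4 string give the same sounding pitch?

Fret 8 on E3 is MIDI 52 + 8 = 60 (C4). On the C4 string (open MIDI 60), that pitch is 60 − 60 = fret 0.

0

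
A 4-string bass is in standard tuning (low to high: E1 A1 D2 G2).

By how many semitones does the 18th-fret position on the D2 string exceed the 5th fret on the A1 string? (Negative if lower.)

18 semitones

D2 at fret 18 → G#3 (MIDI 56); A1 at fret 5 → D2 (MIDI 38).
56 − 38 = 18, so the two pitches are 18 semitones apart.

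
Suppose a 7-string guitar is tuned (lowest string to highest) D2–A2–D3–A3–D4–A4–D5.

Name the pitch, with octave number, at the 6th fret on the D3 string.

D3 is MIDI 50. Adding 6 gives 56, which is G#3.
(Equivalently spelled Ab3.)

G#3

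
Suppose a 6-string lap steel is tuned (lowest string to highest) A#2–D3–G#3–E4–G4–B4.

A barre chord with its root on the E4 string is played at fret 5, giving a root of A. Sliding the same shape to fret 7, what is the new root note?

Moving from fret 5 to fret 7 shifts the root by 2 semitones.
A up 2 semitones is B.

B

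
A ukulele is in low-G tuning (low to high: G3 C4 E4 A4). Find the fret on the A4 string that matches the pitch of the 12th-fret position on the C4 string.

C4 at fret 12 is C4 + 12 semitones = C5.
The open A4 string is 9 semitones above the open C4, so the same pitch on the A4 string lies at fret 12 − 9 = 3.

3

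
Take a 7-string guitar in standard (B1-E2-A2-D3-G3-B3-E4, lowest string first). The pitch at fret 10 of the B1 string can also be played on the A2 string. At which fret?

0

Fret 10 on B1 is MIDI 35 + 10 = 45 (A2). On the A2 string (open MIDI 45), that pitch is 45 − 45 = fret 0.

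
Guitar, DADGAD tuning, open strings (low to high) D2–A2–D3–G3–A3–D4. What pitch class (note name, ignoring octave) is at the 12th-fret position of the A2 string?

A2 is MIDI 45. Adding 12 gives 57; 57 mod 12 = 9, i.e. A.

A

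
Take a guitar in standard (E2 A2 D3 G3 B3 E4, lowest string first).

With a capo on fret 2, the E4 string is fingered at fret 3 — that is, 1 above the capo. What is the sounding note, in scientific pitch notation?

The capo raises the open E4 by 2 semitones to F♯4; fretting 1 more gives E4 + 2 + 1 = E4 + 3 semitones = G4.

G4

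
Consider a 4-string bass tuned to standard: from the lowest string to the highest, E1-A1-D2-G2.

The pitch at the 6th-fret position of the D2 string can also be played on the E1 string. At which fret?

Fret 6 on D2 is MIDI 38 + 6 = 44 (G#2). On the E1 string (open MIDI 28), that pitch is 44 − 28 = fret 16.

16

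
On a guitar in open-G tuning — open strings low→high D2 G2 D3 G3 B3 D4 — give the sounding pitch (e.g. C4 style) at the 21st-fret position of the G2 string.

E4

The open G2 string plus 21 semitones: G–G#–A–A#–…–D–D#–E.
The walk passes from B into C 2 times, so the octave number goes from 2 to 4.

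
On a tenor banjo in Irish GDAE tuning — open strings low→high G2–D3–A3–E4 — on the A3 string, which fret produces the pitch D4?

D4 is 5 semitones above the open A3 (A–A#–B–C–C#–D), so it sits at fret 5.

5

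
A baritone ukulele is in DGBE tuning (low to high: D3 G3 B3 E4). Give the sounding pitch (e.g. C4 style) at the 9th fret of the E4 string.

Each fret is one semitone, so E4 + 9 = C♯5.

C♯5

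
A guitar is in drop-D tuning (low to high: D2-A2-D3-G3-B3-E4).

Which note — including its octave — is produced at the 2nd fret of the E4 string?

F#4

E4 is MIDI 64. Adding 2 gives 66, which is F#4.
(Equivalently spelled Gb4.)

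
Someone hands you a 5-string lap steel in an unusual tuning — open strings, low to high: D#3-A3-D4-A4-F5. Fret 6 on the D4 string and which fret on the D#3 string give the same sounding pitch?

17

D4 at fret 6 is D4 + 6 semitones = G#4.
The open D#3 string is 11 semitones below the open D4, so the same pitch on the D#3 string lies at fret 6 + 11 = 17.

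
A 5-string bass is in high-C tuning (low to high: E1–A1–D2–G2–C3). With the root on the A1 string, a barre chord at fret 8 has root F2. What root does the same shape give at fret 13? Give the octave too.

Moving from fret 8 to fret 13 shifts the root by 5 semitones.
F2 up 5 semitones is A#2.

A#2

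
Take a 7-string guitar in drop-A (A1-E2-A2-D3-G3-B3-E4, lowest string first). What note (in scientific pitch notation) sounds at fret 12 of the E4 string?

E5

The open E4 string plus 12 semitones: E–F–F#–G–…–D–D#–E.
The walk passes from B into C once, so the octave number goes from 4 to 5.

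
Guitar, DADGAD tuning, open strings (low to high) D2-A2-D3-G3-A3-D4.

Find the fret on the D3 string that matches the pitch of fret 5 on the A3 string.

12

A3 at fret 5 is A3 + 5 semitones = D4.
The open D3 string is 7 semitones below the open A3, so the same pitch on the D3 string lies at fret 5 + 7 = 12.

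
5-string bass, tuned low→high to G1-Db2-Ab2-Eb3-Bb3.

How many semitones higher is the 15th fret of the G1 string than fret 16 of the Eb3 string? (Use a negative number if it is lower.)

-21 semitones

G1 at fret 15 → Bb2 (MIDI 46); Eb3 at fret 16 → G4 (MIDI 67).
46 − 67 = -21, so the two pitches are 21 semitones apart.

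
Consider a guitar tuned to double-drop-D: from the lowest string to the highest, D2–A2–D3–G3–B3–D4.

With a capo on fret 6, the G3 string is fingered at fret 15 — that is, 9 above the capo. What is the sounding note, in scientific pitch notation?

The capo raises the open G3 by 6 semitones to C#4; fretting 9 more gives G3 + 6 + 9 = G3 + 15 semitones = A#4.
(Also written Bb.)

A#4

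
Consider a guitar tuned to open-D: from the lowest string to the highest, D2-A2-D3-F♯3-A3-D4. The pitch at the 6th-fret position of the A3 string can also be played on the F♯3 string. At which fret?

9

Fret 6 on A3 is MIDI 57 + 6 = 63 (D♯4). On the F♯3 string (open MIDI 54), that pitch is 63 − 54 = fret 9.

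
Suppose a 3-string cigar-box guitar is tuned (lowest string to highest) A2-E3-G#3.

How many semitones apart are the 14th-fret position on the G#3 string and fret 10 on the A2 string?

G#3 at fret 14 → A#4 (MIDI 70); A2 at fret 10 → G3 (MIDI 55).
70 − 55 = 15, so the two pitches are 15 semitones apart, with A#4 the higher.

15 semitones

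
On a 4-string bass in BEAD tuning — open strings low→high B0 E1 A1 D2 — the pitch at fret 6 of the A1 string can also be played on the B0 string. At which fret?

A1 at fret 6 is A1 + 6 semitones = D#2.
The open B0 string is 10 semitones below the open A1, so the same pitch on the B0 string lies at fret 6 + 10 = 16.

16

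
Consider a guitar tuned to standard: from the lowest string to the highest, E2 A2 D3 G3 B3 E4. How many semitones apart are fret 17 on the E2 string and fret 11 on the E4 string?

E2 at fret 17 → A3 (MIDI 57); E4 at fret 11 → D#5 (MIDI 75).
57 − 75 = -18, so the two pitches are 18 semitones apart, with D#5 the higher.

18 semitones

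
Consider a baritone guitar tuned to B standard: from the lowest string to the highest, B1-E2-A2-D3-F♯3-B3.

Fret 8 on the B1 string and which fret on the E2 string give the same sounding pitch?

B1 at fret 8 is B1 + 8 semitones = G2.
The open E2 string is 5 semitones above the open B1, so the same pitch on the E2 string lies at fret 8 − 5 = 3.

3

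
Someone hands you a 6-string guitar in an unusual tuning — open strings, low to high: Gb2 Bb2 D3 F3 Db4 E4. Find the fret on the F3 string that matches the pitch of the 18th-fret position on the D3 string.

15

D3 at fret 18 is D3 + 18 semitones = Ab4.
The open F3 string is 3 semitones above the open D3, so the same pitch on the F3 string lies at fret 18 − 3 = 15.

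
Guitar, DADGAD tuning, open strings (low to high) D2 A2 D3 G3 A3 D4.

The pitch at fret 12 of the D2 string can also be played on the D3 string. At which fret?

0

Fret 12 on D2 is MIDI 38 + 12 = 50 (D3). On the D3 string (open MIDI 50), that pitch is 50 − 50 = fret 0.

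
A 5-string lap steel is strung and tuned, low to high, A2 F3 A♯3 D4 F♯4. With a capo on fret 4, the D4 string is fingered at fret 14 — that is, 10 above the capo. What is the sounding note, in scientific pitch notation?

E5

The capo raises the open D4 by 4 semitones to F♯4; fretting 10 more gives D4 + 4 + 10 = D4 + 14 semitones = E5.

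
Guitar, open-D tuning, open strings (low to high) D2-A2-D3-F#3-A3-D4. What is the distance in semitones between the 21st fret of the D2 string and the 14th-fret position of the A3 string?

D2 at fret 21 → B3 (MIDI 59); A3 at fret 14 → B4 (MIDI 71).
59 − 71 = -12, so the two pitches are 12 semitones apart, with B4 the higher.

12 semitones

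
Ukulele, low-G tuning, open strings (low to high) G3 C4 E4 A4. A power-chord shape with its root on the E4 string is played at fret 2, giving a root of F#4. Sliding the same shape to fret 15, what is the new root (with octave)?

G5

Moving from fret 2 to fret 15 shifts the root by 13 semitones.
F#4 up 13 semitones is G5.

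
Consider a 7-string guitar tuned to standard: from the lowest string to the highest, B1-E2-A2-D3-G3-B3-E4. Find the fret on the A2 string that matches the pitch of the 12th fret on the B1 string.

B1 at fret 12 is B1 + 12 semitones = B2.
The open A2 string is 10 semitones above the open B1, so the same pitch on the A2 string lies at fret 12 − 10 = 2.

2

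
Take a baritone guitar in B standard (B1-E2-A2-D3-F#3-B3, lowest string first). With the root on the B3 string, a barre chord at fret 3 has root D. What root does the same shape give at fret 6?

F

Moving from fret 3 to fret 6 shifts the root by 3 semitones.
D up 3 semitones is F.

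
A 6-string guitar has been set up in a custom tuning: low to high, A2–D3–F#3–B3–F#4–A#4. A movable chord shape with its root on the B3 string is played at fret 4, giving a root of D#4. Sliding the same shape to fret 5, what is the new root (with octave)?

E4

Moving from fret 4 to fret 5 shifts the root by 1 semitone.
D#4 up 1 semitone is E4.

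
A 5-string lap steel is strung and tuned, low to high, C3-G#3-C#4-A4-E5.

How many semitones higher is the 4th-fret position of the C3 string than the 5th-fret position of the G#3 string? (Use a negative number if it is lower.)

C3 at fret 4 → E3 (MIDI 52); G#3 at fret 5 → C#4 (MIDI 61).
52 − 61 = -9, so the two pitches are 9 semitones apart.

-9 semitones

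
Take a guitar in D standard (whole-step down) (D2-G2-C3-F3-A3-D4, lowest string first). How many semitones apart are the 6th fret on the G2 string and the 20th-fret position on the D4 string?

G2 at fret 6 → C#3 (MIDI 49); D4 at fret 20 → A#5 (MIDI 82).
49 − 82 = -33, so the two pitches are 33 semitones apart, with A#5 the higher.

33 semitones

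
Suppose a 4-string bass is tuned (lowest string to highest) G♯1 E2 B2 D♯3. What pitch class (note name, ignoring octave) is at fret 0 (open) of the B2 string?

B

Fret 0 is the open string itself, so the pitch is just B.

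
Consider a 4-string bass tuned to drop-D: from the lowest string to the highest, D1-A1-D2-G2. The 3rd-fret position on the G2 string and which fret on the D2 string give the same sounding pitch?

8

Fret 3 on G2 is MIDI 43 + 3 = 46 (A#2). On the D2 string (open MIDI 38), that pitch is 46 − 38 = fret 8.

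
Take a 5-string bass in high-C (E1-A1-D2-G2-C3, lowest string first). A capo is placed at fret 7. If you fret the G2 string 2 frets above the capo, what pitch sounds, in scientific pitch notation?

The capo raises the open G2 by 7 semitones to D3; fretting 2 more gives G2 + 7 + 2 = G2 + 9 semitones = E3.

E3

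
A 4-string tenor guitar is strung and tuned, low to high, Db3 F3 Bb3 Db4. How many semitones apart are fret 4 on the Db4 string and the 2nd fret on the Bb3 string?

Db4 at fret 4 → F4 (MIDI 65); Bb3 at fret 2 → C4 (MIDI 60).
65 − 60 = 5, so the two pitches are 5 semitones apart, with F4 the higher.

5 semitones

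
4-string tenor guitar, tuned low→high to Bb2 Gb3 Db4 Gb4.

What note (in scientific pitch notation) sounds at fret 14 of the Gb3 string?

Ab4

The open Gb3 string plus 14 semitones: Gb–G–Ab–A–…–Gb–G–Ab.
The walk passes from B into C once, so the octave number goes from 3 to 4.
(Equivalently spelled G#4.)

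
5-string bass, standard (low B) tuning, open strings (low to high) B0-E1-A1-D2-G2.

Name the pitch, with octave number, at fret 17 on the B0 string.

B0 is MIDI 23. Adding 17 gives 40, which is E2.

E2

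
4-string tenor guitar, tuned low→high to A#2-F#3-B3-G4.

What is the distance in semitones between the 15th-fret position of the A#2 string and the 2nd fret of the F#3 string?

A#2 at fret 15 → C#4 (MIDI 61); F#3 at fret 2 → G#3 (MIDI 56).
61 − 56 = 5, so the two pitches are 5 semitones apart, with C#4 the higher.

5 semitones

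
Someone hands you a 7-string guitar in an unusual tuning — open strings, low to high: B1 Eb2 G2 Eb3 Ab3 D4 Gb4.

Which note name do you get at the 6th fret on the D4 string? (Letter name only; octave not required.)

Ab

The open D4 string plus 6 semitones: D–Eb–E–F–Gb–G–Ab.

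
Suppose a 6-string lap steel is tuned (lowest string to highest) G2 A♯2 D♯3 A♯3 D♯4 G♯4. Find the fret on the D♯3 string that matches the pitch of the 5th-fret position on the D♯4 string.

Fret 5 on D♯4 is MIDI 63 + 5 = 68 (G♯4). On the D♯3 string (open MIDI 51), that pitch is 68 − 51 = fret 17.

17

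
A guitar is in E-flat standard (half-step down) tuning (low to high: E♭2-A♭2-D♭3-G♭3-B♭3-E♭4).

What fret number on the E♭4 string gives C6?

21

C6 is 21 semitones above the open E♭4 (Eb–E–F–Gb–…–Bb–B–C), so it sits at fret 21.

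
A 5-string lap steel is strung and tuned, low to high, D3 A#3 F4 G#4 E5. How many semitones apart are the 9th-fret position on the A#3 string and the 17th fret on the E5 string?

A#3 at fret 9 → G4 (MIDI 67); E5 at fret 17 → A6 (MIDI 93).
67 − 93 = -26, so the two pitches are 26 semitones apart, with A6 the higher.

26 semitones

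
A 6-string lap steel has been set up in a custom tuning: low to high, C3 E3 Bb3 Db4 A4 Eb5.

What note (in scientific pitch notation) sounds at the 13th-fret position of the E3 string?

F4

E3 is MIDI 52. Adding 13 gives 65, which is F4.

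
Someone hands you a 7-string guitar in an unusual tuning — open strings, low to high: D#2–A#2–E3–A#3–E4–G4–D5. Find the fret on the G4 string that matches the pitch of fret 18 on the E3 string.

3

Fret 18 on E3 is MIDI 52 + 18 = 70 (A#4). On the G4 string (open MIDI 67), that pitch is 70 − 67 = fret 3.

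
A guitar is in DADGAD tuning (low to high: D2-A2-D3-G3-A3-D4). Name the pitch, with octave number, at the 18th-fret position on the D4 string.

G#5

Each fret is one semitone, so D4 + 18 = G#5.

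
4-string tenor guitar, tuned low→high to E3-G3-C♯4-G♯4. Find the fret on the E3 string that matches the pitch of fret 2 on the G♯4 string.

Fret 2 on G♯4 is MIDI 68 + 2 = 70 (A♯4). On the E3 string (open MIDI 52), that pitch is 70 − 52 = fret 18.

18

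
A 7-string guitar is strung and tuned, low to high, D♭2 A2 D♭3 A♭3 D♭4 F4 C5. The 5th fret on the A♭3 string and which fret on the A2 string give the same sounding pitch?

Fret 5 on A♭3 is MIDI 56 + 5 = 61 (D♭4). On the A2 string (open MIDI 45), that pitch is 61 − 45 = fret 16.

16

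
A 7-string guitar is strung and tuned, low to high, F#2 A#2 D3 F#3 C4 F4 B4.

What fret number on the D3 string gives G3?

G3 is 5 semitones above the open D3 (D–D#–E–F–F#–G), so it sits at fret 5.

5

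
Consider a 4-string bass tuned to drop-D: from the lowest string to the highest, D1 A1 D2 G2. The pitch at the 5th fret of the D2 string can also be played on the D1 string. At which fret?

17

Fret 5 on D2 is MIDI 38 + 5 = 43 (G2). On the D1 string (open MIDI 26), that pitch is 43 − 26 = fret 17.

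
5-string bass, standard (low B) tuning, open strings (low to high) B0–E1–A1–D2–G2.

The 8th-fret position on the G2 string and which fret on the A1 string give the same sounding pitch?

G2 at fret 8 is G2 + 8 semitones = D♯3.
The open A1 string is 10 semitones below the open G2, so the same pitch on the A1 string lies at fret 8 + 10 = 18.

18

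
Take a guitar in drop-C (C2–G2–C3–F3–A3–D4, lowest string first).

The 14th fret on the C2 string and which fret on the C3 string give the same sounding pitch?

2

C2 at fret 14 is C2 + 14 semitones = D3.
The open C3 string is 12 semitones above the open C2, so the same pitch on the C3 string lies at fret 14 − 12 = 2.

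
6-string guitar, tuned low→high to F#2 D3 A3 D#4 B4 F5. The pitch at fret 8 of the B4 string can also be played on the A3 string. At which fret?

22

B4 at fret 8 is B4 + 8 semitones = G5.
The open A3 string is 14 semitones below the open B4, so the same pitch on the A3 string lies at fret 8 + 14 = 22.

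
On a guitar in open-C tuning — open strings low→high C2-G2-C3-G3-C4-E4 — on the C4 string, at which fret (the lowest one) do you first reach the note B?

11

From C4, count semitones up the chromatic scale until reaching B: C–C#–D–D#–…–A–A#–B — 11 steps.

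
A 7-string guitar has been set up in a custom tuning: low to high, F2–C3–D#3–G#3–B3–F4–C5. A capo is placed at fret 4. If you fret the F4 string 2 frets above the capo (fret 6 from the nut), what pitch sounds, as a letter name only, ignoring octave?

The capo raises the open F4 by 4 semitones to A4; fretting 2 more gives F4 + 4 + 2 = F4 + 6 semitones, landing on B.

B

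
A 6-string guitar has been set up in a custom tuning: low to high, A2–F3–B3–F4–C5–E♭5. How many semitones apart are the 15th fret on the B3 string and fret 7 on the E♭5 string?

8 semitones

B3 at fret 15 → D5 (MIDI 74); E♭5 at fret 7 → B♭5 (MIDI 82).
74 − 82 = -8, so the two pitches are 8 semitones apart, with B♭5 the higher.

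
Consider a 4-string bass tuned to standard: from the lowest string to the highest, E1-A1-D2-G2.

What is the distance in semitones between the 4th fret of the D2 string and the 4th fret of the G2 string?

D2 at fret 4 → F♯2 (MIDI 42); G2 at fret 4 → B2 (MIDI 47).
42 − 47 = -5, so the two pitches are 5 semitones apart, with B2 the higher.

5 semitones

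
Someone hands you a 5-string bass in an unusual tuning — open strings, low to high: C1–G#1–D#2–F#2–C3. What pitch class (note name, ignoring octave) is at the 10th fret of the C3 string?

Each fret is one semitone, so C3 + 10 = A#.

A#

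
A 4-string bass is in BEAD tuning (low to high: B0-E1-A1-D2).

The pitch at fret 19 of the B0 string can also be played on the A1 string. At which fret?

Fret 19 on B0 is MIDI 23 + 19 = 42 (F#2). On the A1 string (open MIDI 33), that pitch is 42 − 33 = fret 9.

9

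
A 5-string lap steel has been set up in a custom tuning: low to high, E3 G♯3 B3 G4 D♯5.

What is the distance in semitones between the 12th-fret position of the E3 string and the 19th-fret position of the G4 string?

E3 at fret 12 → E4 (MIDI 64); G4 at fret 19 → D6 (MIDI 86).
64 − 86 = -22, so the two pitches are 22 semitones apart, with D6 the higher.

22 semitones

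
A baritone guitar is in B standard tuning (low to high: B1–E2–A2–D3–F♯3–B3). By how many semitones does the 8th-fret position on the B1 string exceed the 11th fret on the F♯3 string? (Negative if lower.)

-22 semitones

B1 at fret 8 → G2 (MIDI 43); F♯3 at fret 11 → F4 (MIDI 65).
43 − 65 = -22, so the two pitches are 22 semitones apart.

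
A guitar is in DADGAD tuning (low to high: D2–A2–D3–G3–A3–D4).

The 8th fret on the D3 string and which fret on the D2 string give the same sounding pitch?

D3 at fret 8 is D3 + 8 semitones = A♯3.
The open D2 string is 12 semitones below the open D3, so the same pitch on the D2 string lies at fret 8 + 12 = 20.

20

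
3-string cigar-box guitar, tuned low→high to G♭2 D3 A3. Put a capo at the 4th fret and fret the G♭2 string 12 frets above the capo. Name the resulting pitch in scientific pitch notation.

The capo raises the open G♭2 by 4 semitones to B♭2; fretting 12 more gives G♭2 + 4 + 12 = G♭2 + 16 semitones = B♭3.
(Also written A♯.)

B♭3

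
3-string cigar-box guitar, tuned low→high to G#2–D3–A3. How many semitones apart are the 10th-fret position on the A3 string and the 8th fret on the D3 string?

A3 at fret 10 → G4 (MIDI 67); D3 at fret 8 → A#3 (MIDI 58).
67 − 58 = 9, so the two pitches are 9 semitones apart, with G4 the higher.

9 semitones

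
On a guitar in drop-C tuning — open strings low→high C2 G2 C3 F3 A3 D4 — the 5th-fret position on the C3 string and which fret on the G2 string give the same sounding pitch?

C3 at fret 5 is C3 + 5 semitones = F3.
The open G2 string is 5 semitones below the open C3, so the same pitch on the G2 string lies at fret 5 + 5 = 10.

10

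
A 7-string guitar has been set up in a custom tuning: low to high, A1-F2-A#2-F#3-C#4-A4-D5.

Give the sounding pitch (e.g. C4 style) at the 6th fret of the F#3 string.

C4

The open F#3 string plus 6 semitones: F#–G–G#–A–A#–B–C.
The walk passes from B into C once, so the octave number goes from 3 to 4.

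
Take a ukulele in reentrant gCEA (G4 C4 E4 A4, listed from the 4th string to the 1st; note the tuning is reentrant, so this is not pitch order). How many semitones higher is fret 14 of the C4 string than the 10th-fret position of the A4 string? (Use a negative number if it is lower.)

-5 semitones

C4 at fret 14 → D5 (MIDI 74); A4 at fret 10 → G5 (MIDI 79).
74 − 79 = -5, so the two pitches are 5 semitones apart.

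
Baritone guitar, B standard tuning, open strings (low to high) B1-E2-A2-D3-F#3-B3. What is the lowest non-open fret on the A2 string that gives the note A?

From A2, count semitones up the chromatic scale until reaching A: A–A#–B–C–…–G–G#–A — 12 steps.

12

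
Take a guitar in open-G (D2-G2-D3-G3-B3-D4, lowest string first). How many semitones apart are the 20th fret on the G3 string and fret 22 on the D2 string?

15 semitones

G3 at fret 20 → D#5 (MIDI 75); D2 at fret 22 → C4 (MIDI 60).
75 − 60 = 15, so the two pitches are 15 semitones apart, with D#5 the higher.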